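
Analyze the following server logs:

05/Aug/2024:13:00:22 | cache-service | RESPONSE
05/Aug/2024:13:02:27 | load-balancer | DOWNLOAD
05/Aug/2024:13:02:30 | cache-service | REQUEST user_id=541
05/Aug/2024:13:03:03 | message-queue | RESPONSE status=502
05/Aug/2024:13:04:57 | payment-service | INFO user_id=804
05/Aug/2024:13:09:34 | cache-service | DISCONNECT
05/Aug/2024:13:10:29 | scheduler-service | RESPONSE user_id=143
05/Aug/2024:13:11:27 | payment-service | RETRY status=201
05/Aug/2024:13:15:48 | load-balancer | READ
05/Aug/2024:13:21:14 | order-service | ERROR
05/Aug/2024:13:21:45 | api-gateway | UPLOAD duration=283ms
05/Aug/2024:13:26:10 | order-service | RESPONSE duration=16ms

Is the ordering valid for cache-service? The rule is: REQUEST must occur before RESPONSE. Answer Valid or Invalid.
Invalid

To validate ordering:

1. Required order: REQUEST → RESPONSE
2. Rule: REQUEST must occur before RESPONSE
3. Check actual order of events for cache-service
4. Result: Invalid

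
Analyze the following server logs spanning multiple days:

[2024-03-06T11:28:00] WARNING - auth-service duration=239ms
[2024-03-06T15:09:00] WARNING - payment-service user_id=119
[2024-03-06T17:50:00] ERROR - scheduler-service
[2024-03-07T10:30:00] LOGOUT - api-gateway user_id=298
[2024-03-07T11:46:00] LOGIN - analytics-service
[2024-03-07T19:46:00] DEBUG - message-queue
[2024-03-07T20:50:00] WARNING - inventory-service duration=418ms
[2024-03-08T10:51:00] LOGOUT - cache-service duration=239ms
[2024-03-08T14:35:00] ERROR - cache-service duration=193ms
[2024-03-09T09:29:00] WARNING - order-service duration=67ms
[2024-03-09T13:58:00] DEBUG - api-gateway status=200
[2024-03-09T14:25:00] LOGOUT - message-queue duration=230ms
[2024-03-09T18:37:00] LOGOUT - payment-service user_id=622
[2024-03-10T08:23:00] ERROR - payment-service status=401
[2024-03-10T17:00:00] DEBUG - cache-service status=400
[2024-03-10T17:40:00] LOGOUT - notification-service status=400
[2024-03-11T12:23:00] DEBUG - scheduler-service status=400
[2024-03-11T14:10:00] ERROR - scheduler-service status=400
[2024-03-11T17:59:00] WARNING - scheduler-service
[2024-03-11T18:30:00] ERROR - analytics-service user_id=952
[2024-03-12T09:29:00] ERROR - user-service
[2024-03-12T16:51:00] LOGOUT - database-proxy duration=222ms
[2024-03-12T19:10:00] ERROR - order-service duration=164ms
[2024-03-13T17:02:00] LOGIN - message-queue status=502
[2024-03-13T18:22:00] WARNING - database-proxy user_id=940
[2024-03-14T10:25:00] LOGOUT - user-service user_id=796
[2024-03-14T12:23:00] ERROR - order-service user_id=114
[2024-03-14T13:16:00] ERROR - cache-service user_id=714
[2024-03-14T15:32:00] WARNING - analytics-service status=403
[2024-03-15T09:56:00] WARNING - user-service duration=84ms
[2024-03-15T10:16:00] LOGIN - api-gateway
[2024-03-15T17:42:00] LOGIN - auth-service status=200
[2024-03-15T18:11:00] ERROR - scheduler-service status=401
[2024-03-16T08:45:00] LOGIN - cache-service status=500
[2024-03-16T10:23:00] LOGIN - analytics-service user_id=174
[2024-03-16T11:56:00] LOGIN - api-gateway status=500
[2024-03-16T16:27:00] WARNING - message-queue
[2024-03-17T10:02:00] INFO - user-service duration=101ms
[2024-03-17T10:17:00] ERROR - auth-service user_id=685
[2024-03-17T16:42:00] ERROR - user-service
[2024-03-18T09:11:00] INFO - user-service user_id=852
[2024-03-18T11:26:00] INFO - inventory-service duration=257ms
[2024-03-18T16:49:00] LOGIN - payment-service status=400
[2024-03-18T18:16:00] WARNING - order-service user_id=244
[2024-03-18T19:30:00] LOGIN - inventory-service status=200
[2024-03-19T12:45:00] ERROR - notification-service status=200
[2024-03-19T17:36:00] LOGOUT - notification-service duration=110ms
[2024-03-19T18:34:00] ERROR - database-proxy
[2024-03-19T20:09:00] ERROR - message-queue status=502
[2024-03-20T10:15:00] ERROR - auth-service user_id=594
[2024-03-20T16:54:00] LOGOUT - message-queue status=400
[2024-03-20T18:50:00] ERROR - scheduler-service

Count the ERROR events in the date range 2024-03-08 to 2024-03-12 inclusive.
6

To filter by date range:

1. Date range: 2024-03-08 through 2024-03-12, both dates inclusive
2. Filter for ERROR events whose date falls in this range
3. Count matching events: 6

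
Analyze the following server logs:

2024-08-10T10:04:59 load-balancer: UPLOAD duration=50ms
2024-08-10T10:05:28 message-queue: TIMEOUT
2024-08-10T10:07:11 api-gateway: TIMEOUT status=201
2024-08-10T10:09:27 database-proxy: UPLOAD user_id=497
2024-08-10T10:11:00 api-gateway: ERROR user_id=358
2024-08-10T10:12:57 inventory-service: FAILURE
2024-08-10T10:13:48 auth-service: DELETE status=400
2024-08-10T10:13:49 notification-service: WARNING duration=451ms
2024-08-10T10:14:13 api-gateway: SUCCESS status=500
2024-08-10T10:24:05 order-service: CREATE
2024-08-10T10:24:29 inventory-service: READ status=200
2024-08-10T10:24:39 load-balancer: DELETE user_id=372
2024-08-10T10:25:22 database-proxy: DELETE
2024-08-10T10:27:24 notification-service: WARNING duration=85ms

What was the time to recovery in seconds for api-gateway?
193

To calculate recovery time:

1. Find ERROR event for api-gateway: 2024-08-10T10:11:00
2. Find next SUCCESS event for api-gateway: 2024-08-10T10:14:13
3. Recovery time: 2024-08-10T10:14:13 - 2024-08-10T10:11:00 = 193 seconds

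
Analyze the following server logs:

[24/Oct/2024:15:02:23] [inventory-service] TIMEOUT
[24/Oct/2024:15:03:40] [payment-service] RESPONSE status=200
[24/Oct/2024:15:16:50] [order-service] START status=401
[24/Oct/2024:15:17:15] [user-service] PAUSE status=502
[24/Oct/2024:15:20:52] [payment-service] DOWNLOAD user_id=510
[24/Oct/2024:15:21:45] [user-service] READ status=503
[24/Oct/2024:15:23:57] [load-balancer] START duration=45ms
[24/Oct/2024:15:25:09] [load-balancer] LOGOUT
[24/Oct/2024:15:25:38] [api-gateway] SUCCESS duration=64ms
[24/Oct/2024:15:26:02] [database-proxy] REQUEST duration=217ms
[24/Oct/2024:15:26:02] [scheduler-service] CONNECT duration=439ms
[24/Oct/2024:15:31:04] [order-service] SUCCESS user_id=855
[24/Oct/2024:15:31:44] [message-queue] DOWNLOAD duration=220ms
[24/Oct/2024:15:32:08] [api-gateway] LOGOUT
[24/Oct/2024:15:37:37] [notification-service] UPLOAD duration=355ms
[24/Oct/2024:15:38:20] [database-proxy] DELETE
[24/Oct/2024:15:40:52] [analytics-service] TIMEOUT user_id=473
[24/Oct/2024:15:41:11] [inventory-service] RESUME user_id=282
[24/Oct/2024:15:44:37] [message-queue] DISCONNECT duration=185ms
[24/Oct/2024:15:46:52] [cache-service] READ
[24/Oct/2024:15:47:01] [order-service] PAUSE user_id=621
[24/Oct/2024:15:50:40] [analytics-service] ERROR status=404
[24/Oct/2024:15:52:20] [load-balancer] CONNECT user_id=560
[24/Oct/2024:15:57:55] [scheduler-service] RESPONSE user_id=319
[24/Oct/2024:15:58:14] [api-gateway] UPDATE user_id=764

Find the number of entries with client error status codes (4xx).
2

To find matching entries:

1. Pattern to match: client error status codes (4xx)
2. Scan each log entry for the pattern
3. Count matches: 2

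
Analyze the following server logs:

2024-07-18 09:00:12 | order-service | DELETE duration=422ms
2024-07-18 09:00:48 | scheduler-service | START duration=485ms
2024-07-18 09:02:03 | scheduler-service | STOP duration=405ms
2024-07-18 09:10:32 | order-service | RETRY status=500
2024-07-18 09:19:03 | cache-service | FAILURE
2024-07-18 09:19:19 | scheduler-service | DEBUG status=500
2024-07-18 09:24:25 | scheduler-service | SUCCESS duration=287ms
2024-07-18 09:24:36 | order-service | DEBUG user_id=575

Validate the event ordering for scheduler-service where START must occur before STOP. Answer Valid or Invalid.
Valid

To validate ordering:

1. Required order: START → STOP
2. Rule: START must occur before STOP
3. Check actual order of events for scheduler-service
4. Result: Valid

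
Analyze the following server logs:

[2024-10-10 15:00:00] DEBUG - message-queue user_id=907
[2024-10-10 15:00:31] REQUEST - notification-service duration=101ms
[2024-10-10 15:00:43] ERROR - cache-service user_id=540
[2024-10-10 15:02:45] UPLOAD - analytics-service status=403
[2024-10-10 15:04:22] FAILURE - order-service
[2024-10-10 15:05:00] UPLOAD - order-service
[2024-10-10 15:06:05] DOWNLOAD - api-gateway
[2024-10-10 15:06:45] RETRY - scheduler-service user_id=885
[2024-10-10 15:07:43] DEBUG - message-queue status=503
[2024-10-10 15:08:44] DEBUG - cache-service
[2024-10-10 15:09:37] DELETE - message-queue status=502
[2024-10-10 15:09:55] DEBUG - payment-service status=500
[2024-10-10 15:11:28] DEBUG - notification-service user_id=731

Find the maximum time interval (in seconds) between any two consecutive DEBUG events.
463

To find the longest gap:

1. Extract all DEBUG events in chronological order
2. Calculate time differences between consecutive events
3. Find the maximum difference
4. Longest gap: 463 seconds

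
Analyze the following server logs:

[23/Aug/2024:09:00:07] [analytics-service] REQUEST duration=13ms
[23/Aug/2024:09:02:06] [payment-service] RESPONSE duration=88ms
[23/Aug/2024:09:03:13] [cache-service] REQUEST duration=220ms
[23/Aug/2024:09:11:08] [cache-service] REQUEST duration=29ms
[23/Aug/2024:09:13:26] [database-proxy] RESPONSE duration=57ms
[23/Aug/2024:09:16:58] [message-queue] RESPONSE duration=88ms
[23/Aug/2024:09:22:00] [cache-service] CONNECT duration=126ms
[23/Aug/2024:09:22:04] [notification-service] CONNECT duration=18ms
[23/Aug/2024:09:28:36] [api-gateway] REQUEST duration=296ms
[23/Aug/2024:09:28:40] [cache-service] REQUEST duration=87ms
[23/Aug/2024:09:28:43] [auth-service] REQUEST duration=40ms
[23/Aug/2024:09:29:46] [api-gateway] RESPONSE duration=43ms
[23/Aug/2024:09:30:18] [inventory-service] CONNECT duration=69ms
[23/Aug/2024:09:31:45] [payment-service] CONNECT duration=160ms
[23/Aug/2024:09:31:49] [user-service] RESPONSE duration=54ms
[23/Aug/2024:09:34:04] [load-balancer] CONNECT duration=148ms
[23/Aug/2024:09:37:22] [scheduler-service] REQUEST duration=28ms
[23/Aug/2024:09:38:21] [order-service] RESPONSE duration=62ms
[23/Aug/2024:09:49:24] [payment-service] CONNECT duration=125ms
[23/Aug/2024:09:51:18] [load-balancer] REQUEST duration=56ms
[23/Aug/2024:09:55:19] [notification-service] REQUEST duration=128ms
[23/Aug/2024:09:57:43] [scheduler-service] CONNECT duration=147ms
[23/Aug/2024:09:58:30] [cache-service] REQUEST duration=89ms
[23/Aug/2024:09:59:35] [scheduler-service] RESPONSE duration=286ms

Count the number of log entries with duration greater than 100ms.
9

To count timeouts:

1. Threshold: 100ms
2. Extract duration from each log entry
3. Count entries where duration > 100
4. Timeout count: 9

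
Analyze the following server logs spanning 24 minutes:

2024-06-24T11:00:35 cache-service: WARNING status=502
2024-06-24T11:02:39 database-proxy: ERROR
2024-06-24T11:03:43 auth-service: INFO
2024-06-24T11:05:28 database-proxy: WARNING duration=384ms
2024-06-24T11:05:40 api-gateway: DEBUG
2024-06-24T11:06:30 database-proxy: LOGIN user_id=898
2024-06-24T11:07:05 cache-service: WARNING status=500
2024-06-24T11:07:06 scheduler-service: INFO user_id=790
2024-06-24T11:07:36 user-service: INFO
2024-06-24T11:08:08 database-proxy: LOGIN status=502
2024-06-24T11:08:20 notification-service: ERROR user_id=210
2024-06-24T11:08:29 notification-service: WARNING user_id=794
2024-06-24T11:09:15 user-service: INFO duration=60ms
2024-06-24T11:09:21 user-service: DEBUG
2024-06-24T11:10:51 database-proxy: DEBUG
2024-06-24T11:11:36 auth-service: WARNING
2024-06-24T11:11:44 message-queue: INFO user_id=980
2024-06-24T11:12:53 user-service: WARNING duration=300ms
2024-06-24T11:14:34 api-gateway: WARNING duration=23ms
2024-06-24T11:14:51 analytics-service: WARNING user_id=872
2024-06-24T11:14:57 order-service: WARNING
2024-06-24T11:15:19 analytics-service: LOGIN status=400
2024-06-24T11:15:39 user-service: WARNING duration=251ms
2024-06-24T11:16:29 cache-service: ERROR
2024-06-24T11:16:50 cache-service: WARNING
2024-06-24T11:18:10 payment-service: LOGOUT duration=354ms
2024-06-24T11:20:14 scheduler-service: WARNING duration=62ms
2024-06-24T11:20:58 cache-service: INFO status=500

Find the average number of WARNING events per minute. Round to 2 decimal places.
0.5

To calculate the rate:

1. Count total WARNING events: 12
2. Total time period: 24 minutes
3. Rate = 12 / 24 = 0.5 events per minute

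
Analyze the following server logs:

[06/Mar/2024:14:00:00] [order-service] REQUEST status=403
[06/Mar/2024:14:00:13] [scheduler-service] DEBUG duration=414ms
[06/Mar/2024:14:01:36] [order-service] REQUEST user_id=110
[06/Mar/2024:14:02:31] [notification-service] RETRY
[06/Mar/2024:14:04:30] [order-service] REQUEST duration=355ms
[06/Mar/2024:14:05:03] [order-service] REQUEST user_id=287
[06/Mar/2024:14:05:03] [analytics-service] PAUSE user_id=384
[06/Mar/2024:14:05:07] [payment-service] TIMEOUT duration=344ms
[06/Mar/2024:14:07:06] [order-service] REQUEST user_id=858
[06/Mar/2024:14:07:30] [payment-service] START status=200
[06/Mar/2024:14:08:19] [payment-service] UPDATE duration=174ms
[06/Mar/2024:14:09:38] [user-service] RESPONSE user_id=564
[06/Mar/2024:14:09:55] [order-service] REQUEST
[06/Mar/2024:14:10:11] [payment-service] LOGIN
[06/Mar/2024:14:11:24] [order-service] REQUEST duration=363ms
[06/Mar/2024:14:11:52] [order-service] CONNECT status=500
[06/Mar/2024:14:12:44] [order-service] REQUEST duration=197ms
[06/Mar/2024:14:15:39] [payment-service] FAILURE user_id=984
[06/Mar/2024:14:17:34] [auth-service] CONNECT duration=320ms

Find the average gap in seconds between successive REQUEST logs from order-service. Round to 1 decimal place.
109.1

To calculate average interval:

1. Find all REQUEST events for order-service in order
2. Calculate time gaps between consecutive events
3. Compute mean of gaps: 764 / 7 = 109.1 seconds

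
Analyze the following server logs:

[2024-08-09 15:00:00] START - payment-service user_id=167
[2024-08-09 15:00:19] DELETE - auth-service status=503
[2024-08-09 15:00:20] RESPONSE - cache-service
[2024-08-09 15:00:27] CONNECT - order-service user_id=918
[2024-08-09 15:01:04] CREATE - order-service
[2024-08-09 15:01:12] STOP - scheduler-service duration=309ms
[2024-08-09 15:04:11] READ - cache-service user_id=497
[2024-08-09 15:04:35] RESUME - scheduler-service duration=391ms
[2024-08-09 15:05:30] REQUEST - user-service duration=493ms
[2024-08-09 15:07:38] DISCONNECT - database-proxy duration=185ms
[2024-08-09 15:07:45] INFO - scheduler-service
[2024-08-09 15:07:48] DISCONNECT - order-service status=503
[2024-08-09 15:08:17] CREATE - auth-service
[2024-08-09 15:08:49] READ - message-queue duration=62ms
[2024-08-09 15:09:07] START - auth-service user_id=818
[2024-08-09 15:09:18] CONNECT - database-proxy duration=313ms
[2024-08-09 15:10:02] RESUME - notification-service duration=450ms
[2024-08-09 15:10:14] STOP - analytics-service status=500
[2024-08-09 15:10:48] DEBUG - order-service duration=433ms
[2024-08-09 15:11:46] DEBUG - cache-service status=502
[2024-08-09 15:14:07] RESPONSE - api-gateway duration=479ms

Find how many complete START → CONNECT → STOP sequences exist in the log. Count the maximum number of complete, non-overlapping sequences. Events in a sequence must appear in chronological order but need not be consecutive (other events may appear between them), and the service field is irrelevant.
2

To count sequences:

1. Look for pattern: START → CONNECT → STOP
2. Greedily scan the log in chronological order, matching each sequence element in turn (ignoring service)
3. Each time the full pattern completes, increment the count and restart matching from the next event
4. Complete non-overlapping sequences found: 2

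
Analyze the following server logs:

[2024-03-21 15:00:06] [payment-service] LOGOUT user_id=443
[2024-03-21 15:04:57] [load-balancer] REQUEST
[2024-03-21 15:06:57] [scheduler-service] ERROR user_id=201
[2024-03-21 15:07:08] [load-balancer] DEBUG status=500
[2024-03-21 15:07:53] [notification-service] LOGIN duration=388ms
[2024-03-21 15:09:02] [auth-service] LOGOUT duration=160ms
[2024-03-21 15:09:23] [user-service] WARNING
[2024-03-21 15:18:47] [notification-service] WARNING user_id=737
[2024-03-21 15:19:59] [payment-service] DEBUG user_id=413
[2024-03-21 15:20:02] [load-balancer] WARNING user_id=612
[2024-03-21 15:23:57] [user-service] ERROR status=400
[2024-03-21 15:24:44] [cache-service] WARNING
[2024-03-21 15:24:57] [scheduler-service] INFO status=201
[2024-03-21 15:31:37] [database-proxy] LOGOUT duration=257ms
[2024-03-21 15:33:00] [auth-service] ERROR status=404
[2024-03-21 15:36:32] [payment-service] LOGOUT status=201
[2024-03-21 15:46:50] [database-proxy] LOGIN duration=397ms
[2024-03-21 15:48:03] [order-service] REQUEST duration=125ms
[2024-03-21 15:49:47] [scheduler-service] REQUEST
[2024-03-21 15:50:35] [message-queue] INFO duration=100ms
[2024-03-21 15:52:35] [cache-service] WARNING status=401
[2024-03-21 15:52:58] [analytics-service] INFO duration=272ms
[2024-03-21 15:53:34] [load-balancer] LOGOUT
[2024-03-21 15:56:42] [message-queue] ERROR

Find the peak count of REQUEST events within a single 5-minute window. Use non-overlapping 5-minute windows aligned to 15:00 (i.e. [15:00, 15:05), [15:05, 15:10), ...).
2

To find the burst window:

1. Divide the log period into non-overlapping 5-minute windows starting at 15:00
2. Count REQUEST events in each window
3. Find the window with maximum count
4. Maximum events in a window: 2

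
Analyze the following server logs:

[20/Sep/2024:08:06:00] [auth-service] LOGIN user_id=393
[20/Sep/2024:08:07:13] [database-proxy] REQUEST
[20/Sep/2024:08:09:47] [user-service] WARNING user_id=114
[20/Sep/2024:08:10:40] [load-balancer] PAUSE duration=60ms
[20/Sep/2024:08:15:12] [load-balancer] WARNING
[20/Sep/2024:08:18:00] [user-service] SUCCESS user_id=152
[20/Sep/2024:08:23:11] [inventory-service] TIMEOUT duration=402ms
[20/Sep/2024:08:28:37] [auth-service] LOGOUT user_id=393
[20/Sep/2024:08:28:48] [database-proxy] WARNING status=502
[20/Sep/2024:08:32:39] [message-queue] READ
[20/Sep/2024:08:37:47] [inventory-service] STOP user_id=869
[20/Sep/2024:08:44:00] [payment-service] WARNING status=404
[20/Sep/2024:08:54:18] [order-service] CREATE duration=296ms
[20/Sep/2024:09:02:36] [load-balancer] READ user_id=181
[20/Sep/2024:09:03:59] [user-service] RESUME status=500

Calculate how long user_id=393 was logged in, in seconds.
1357

To calculate session duration:

1. Find LOGIN event for user_id=393: 20/Sep/2024:08:06:00
2. Find LOGOUT event for user_id=393: 20/Sep/2024:08:28:37
3. Session duration: 20/Sep/2024:08:28:37 - 20/Sep/2024:08:06:00 = 1357 seconds (22 minutes)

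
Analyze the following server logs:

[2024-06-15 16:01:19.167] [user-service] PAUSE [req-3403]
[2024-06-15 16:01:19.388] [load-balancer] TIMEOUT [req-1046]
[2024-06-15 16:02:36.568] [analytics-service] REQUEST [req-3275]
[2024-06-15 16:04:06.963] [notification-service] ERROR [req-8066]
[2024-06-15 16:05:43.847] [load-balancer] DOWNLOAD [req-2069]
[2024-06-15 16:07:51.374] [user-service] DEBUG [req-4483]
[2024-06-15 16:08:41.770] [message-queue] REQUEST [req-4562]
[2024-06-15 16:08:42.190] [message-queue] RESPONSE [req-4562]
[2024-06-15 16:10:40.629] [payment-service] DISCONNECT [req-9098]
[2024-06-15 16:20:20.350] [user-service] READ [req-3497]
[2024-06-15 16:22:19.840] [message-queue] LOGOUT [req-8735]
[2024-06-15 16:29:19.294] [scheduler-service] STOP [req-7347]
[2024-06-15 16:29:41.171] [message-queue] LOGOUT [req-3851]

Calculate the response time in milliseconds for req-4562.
420

To calculate latency:

1. Find REQUEST with id req-4562: 2024-06-15 16:08:41.770
2. Find RESPONSE with id req-4562: 2024-06-15 16:08:42.190
3. Latency: 2024-06-15 16:08:42.190 - 2024-06-15 16:08:41.770 = 420ms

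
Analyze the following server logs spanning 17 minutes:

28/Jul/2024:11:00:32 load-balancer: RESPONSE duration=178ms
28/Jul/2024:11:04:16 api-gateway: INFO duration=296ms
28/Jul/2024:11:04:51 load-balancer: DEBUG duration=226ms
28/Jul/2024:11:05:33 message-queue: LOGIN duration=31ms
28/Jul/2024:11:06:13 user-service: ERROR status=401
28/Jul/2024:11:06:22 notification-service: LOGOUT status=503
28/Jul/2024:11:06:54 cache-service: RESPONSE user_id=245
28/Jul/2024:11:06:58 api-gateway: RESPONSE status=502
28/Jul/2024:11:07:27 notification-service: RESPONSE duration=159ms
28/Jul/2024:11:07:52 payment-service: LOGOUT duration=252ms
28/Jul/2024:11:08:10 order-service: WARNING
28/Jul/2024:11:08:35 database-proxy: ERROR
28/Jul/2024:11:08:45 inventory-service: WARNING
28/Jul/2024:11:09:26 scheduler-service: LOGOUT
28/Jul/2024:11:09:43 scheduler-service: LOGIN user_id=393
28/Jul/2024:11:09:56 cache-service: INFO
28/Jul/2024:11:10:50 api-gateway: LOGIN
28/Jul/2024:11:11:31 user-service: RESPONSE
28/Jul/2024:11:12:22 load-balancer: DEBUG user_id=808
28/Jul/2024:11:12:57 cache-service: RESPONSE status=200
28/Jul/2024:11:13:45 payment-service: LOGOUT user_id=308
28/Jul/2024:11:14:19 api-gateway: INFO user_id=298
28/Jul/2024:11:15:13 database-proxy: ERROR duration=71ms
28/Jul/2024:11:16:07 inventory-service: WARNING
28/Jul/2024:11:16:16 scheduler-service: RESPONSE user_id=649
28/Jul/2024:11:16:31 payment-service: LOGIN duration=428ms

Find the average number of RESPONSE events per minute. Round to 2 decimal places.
0.41

To calculate the rate:

1. Count total RESPONSE events: 7
2. Total time period: 17 minutes
3. Rate = 7 / 17 = 0.41 events per minute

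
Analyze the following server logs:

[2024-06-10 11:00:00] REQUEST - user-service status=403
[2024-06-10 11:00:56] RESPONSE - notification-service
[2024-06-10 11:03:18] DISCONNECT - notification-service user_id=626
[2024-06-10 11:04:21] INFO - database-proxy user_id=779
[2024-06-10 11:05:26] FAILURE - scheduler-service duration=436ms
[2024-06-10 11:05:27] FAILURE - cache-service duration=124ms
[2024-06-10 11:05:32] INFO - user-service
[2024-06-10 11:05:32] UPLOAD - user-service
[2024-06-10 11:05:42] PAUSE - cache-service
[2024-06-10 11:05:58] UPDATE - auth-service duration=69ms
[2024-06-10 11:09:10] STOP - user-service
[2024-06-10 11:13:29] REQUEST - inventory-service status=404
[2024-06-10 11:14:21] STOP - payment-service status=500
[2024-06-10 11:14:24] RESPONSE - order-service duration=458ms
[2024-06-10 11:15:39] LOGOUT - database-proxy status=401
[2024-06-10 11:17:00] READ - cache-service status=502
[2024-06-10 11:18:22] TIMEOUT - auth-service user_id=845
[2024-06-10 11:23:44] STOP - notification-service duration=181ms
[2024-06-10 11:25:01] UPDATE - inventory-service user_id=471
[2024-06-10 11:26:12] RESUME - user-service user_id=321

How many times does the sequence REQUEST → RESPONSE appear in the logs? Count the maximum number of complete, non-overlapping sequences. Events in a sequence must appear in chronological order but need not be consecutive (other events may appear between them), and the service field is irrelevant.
2

To count sequences:

1. Look for pattern: REQUEST → RESPONSE
2. Greedily scan the log in chronological order, matching each sequence element in turn (ignoring service)
3. Each time the full pattern completes, increment the count and restart matching from the next event
4. Complete non-overlapping sequences found: 2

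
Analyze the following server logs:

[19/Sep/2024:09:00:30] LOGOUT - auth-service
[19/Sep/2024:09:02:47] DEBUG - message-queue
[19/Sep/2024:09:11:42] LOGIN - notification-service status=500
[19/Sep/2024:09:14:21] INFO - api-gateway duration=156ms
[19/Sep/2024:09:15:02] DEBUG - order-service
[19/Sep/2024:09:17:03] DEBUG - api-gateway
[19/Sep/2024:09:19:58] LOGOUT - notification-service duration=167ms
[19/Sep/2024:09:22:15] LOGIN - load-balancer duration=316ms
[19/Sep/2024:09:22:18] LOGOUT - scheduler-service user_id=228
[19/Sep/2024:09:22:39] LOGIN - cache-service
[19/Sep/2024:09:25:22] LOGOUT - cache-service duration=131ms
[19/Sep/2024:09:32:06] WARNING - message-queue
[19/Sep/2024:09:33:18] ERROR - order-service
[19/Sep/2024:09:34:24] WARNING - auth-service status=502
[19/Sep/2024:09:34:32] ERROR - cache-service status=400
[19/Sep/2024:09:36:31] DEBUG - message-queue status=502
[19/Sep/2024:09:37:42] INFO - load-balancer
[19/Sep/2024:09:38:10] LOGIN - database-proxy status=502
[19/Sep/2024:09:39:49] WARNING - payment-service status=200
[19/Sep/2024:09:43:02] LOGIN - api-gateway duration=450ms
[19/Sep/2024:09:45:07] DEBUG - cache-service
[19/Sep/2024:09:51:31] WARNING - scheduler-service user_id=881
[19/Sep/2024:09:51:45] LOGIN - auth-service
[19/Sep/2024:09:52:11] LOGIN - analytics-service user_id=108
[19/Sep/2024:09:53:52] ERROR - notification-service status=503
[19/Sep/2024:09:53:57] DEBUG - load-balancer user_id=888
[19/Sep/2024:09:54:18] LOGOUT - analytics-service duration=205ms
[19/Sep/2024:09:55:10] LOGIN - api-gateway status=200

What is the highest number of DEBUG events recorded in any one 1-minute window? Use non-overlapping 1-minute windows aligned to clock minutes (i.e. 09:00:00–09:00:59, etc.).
1

To find the burst window:

1. Divide the log period into non-overlapping 1-minute windows starting at 09:00
2. Count DEBUG events in each window
3. Find the window with maximum count
4. Maximum events in a window: 1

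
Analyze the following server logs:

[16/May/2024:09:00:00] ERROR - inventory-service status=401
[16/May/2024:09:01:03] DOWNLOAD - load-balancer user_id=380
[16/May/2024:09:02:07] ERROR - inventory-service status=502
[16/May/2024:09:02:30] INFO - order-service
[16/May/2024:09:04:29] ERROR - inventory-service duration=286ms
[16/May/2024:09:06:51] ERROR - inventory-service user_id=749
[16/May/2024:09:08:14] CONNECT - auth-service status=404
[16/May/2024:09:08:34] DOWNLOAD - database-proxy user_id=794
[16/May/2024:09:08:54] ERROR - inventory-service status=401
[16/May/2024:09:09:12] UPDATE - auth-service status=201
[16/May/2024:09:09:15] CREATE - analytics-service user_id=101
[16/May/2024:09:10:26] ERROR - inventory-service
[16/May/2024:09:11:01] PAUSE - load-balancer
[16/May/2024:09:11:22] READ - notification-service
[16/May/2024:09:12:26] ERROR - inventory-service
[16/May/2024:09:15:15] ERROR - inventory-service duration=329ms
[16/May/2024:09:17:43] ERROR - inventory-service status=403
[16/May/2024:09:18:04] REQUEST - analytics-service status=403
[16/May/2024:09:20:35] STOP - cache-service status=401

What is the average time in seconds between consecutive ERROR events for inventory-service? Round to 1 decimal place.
132.9

To calculate average interval:

1. Find all ERROR events for inventory-service in order
2. Calculate time gaps between consecutive events
3. Compute mean of gaps: 1063 / 8 = 132.9 seconds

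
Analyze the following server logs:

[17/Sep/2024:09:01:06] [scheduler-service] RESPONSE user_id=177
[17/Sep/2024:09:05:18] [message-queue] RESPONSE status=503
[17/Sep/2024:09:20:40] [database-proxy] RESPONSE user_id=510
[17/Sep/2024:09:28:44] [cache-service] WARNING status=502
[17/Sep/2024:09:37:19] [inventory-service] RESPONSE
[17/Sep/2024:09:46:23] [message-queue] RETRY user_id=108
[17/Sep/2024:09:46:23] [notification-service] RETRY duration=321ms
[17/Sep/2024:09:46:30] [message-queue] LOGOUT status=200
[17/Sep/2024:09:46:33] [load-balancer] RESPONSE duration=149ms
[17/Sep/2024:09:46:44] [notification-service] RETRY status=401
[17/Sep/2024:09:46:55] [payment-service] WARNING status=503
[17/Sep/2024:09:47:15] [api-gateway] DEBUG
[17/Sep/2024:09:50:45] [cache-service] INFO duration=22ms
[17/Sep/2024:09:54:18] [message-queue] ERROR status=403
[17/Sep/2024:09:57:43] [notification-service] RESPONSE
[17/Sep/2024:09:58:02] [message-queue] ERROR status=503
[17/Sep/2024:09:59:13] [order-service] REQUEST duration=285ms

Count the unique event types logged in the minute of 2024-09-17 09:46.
4

To count unique event types:

1. Filter events in the minute starting at 2024-09-17 09:46
2. Extract event types from matching entries
3. Count unique types: 4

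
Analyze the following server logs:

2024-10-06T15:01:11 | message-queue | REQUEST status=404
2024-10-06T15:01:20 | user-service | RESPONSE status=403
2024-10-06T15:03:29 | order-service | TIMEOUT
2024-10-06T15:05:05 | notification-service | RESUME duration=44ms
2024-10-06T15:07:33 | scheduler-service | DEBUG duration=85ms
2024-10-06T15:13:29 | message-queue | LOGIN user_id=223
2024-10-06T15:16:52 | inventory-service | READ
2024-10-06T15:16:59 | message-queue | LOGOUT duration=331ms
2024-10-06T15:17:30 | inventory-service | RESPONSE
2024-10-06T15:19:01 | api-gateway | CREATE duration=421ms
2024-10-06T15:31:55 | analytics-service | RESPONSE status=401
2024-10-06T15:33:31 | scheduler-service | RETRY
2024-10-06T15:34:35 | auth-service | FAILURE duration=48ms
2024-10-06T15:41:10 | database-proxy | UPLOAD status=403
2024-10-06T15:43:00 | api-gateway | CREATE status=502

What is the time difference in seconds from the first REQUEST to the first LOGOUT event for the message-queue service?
948

To find the time between events:

1. Locate the first REQUEST event for message-queue: 2024-10-06T15:01:11
2. Locate the first LOGOUT event for message-queue: 2024-10-06T15:16:59
3. Calculate the difference: 2024-10-06T15:16:59 - 2024-10-06T15:01:11 = 948 seconds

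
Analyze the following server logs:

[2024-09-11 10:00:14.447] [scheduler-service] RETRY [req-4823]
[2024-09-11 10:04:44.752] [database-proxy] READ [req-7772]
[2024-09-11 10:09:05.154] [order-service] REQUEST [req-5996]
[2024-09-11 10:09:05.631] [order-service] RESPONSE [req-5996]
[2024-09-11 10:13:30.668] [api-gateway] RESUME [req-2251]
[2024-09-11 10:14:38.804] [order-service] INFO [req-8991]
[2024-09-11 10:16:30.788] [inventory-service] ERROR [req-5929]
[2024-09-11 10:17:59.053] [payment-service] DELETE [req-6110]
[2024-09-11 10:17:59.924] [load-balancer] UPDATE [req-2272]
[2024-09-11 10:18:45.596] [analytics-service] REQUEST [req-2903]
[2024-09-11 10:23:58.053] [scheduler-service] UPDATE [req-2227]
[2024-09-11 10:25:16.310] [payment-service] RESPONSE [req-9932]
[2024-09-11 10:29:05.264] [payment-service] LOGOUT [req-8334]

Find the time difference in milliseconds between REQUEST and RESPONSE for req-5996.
477

To calculate latency:

1. Find REQUEST with id req-5996: 2024-09-11 10:09:05.154
2. Find RESPONSE with id req-5996: 2024-09-11 10:09:05.631
3. Latency: 2024-09-11 10:09:05.631 - 2024-09-11 10:09:05.154 = 477ms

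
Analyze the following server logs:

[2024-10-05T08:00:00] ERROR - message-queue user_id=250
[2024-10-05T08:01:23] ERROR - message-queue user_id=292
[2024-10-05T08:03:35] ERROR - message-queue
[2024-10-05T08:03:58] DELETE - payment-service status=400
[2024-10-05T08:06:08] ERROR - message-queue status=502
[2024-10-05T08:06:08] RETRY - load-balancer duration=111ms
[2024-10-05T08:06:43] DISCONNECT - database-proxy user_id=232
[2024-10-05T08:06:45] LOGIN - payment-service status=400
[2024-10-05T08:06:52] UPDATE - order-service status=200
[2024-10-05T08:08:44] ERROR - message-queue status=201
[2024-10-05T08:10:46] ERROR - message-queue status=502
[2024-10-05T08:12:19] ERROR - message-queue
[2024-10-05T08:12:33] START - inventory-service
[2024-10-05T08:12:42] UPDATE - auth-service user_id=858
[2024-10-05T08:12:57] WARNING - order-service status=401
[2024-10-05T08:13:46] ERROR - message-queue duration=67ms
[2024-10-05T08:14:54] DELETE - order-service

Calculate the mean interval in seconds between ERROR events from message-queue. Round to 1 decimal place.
118.0

To calculate average interval:

1. Find all ERROR events for message-queue in order
2. Calculate time gaps between consecutive events
3. Compute mean of gaps: 826 / 7 = 118.0 seconds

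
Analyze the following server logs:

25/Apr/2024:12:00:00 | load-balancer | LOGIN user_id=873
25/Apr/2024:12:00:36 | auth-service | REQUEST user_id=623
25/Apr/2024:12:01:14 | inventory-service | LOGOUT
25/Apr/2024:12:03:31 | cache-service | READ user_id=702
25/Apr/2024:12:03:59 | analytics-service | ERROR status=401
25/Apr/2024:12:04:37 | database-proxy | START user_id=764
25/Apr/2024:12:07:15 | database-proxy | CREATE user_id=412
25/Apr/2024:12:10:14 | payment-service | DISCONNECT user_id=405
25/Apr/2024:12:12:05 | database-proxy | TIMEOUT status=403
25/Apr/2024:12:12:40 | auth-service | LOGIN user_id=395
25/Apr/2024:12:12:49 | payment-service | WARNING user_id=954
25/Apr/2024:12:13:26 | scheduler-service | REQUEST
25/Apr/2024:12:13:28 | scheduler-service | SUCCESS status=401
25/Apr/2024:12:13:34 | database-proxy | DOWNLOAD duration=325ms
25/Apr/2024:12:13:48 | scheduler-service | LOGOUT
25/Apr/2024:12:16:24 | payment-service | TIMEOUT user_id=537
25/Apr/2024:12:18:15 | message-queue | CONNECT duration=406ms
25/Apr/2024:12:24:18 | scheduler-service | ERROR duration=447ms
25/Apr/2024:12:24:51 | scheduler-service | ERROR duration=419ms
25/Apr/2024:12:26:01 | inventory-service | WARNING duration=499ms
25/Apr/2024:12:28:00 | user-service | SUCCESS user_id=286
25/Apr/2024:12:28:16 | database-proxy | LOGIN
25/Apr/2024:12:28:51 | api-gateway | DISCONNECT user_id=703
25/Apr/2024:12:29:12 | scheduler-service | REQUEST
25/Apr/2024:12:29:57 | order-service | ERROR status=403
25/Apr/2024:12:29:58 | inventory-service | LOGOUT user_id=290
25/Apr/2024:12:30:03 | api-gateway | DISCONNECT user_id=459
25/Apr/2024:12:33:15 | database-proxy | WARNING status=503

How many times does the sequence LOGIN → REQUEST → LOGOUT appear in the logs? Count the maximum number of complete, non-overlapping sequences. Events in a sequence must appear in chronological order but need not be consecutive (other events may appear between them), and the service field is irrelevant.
3

To count sequences:

1. Look for pattern: LOGIN → REQUEST → LOGOUT
2. Greedily scan the log in chronological order, matching each sequence element in turn (ignoring service)
3. Each time the full pattern completes, increment the count and restart matching from the next event
4. Complete non-overlapping sequences found: 3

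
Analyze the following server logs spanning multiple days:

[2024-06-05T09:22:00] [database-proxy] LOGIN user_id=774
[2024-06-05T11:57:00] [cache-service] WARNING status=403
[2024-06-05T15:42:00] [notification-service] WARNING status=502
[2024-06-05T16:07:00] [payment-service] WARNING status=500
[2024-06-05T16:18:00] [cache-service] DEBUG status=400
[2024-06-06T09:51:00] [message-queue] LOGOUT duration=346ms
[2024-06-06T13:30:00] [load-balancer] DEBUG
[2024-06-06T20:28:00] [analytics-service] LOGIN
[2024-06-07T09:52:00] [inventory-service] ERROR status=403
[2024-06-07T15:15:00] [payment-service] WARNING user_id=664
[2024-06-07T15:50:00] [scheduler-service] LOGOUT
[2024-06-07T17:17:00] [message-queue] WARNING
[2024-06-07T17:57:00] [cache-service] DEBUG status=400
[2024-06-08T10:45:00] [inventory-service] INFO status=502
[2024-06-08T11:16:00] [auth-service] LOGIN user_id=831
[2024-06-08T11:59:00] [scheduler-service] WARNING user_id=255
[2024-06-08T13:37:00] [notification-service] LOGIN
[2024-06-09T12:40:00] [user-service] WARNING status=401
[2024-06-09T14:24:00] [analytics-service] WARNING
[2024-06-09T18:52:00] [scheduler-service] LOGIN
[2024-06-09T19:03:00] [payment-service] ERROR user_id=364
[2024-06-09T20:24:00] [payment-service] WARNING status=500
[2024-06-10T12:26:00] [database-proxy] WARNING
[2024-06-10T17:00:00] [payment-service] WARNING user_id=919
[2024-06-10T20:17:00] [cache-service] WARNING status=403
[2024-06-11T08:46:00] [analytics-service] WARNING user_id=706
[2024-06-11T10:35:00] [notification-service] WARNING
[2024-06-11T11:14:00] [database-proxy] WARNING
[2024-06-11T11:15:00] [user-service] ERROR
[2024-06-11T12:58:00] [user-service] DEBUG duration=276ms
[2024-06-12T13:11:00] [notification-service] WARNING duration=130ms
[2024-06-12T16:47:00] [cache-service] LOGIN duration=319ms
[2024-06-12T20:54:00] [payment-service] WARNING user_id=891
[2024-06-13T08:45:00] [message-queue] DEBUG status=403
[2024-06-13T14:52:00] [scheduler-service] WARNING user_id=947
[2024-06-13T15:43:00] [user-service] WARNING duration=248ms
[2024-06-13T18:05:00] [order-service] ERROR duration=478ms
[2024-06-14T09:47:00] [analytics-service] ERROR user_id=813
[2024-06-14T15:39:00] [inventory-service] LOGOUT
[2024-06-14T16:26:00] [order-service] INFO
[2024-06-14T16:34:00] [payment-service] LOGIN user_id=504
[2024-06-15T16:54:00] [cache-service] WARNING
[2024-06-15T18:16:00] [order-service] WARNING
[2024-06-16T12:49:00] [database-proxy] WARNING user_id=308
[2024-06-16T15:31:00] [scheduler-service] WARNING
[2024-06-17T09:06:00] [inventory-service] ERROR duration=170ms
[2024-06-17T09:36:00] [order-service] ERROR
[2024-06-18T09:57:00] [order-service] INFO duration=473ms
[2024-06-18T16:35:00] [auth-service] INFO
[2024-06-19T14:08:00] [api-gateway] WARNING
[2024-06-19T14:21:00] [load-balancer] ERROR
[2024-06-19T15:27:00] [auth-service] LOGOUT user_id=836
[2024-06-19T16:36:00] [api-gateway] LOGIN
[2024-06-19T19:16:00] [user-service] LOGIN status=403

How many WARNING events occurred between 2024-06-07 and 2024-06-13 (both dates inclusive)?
16

To filter by date range:

1. Date range: 2024-06-07 through 2024-06-13, both dates inclusive
2. Filter for WARNING events whose date falls in this range
3. Count matching events: 16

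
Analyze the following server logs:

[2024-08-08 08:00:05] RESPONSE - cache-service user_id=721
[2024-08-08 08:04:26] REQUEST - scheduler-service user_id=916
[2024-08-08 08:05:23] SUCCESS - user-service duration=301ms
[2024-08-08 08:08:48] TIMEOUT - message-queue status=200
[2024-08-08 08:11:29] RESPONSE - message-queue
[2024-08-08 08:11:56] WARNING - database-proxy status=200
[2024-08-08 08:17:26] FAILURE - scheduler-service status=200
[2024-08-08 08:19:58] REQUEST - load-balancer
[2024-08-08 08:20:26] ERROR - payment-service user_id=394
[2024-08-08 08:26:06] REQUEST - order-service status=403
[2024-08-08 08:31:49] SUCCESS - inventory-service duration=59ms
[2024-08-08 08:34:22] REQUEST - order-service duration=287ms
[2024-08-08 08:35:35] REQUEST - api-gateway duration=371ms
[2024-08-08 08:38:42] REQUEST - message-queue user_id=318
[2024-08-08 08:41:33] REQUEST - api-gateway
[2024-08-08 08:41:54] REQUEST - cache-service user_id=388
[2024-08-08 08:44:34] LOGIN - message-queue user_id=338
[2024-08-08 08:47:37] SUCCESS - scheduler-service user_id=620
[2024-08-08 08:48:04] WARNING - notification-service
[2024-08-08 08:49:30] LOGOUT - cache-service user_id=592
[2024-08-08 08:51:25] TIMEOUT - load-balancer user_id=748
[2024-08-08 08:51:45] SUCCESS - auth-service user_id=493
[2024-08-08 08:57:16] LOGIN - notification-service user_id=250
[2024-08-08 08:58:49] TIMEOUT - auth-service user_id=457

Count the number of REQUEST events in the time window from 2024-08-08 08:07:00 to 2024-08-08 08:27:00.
2

To count events in the time window:

1. Window boundaries: 2024-08-08 08:07:00 to 2024-08-08 08:27:00
2. Filter for REQUEST events within this window
3. Count matching events: 2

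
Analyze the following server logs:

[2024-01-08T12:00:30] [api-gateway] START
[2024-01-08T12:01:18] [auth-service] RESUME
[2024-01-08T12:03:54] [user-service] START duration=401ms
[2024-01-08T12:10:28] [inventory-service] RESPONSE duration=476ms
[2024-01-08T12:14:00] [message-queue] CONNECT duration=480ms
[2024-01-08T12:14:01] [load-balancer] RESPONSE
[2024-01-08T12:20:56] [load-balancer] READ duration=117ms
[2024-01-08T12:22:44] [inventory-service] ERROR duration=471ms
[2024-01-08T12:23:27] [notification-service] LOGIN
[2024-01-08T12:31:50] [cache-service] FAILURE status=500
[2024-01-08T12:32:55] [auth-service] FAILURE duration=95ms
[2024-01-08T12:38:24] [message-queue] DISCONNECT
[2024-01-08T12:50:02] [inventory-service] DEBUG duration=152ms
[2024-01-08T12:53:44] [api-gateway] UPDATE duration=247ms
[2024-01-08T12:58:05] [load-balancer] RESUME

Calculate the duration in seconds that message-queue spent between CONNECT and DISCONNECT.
1464

To calculate state duration:

1. Find CONNECT event for message-queue: 2024-01-08T12:14:00
2. Find DISCONNECT event for message-queue: 2024-01-08T12:38:24
3. Calculate duration: 2024-01-08T12:38:24 - 2024-01-08T12:14:00 = 1464 seconds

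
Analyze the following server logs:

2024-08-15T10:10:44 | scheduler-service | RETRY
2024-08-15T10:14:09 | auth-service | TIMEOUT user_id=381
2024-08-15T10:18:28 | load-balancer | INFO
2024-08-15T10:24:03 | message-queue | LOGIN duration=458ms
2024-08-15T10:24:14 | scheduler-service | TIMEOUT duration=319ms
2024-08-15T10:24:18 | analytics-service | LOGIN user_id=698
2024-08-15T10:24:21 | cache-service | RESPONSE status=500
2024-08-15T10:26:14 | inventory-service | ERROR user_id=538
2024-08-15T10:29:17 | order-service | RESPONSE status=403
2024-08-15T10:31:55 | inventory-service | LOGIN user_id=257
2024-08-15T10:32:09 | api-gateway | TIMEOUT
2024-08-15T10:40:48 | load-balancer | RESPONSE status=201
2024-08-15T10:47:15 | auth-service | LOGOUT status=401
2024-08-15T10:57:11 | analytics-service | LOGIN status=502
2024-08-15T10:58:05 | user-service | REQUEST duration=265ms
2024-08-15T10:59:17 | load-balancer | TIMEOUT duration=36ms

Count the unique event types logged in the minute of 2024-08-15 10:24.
3

To count unique event types:

1. Filter events in the minute starting at 2024-08-15 10:24
2. Extract event types from matching entries
3. Count unique types: 3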